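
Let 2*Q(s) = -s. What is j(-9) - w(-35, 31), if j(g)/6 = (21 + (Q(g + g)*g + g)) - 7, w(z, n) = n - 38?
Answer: -449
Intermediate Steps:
Q(s) = -s/2 (Q(s) = (-s)/2 = -s/2)
w(z, n) = -38 + n
j(g) = 84 - 6*g² + 6*g (j(g) = 6*((21 + ((-(g + g)/2)*g + g)) - 7) = 6*((21 + ((-g)*g + g)) - 7) = 6*((21 + (-g² + g)) - 7) = 6*((21 + (g - g²)) - 7) = 6*((21 + g - g²) - 7) = 6*(14 + g - g²) = 84 - 6*g² + 6*g)
j(-9) - w(-35, 31) = (84 - 6*(-9)² + 6*(-9)) - (-38 + 31) = (84 - 6*81 - 54) - 1*(-7) = (84 - 486 - 54) + 7 = -456 + 7 = -449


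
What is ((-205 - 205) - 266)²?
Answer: 456976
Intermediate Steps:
((-205 - 205) - 266)² = (-410 - 266)² = (-676)² = 456976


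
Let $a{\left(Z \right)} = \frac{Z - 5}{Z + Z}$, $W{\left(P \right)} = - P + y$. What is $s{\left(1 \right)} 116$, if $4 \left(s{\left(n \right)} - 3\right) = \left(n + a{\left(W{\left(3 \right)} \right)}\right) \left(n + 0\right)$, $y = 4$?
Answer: $319$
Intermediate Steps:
$W{\left(P \right)} = 4 - P$ ($W{\left(P \right)} = - P + 4 = 4 - P$)
$a{\left(Z \right)} = \frac{-5 + Z}{2 Z}$
$s{\left(n \right)} = 3 + \frac{n \left(-2 + n\right)}{4}$ ($s{\left(n \right)} = 3 + \frac{\left(n + \frac{-5 + \left(4 - 3\right)}{2 \left(4 - 3\right)}\right) \left(n + 0\right)}{4} = 3 + \frac{\left(n + \frac{-5 + \left(4 - 3\right)}{2 \left(4 - 3\right)}\right) n}{4} = 3 + \frac{\left(n + \frac{-5 + 1}{2 \cdot 1}\right) n}{4} = 3 + \frac{\left(n + \frac{1}{2} \cdot 1 \left(-4\right)\right) n}{4} = 3 + \frac{\left(n - 2\right) n}{4} = 3 + \frac{\left(-2 + n\right) n}{4} = 3 + \frac{n \left(-2 + n\right)}{4}$)
$s{\left(1 \right)} 116 = \left(3 - \frac{1}{2} + \frac{1^{2}}{4}\right) 116 = \left(3 - \frac{1}{2} + \frac{1}{4} \cdot 1\right) 116 = \left(3 - \frac{1}{2} + \frac{1}{4}\right) 116 = \frac{11}{4} \cdot 116 = 319$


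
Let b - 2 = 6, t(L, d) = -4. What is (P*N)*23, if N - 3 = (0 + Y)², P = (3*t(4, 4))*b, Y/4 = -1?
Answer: -41952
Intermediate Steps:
Y = -4 (Y = 4*(-1) = -4)
b = 8 (b = 2 + 6 = 8)
P = -96 (P = (3*(-4))*8 = -12*8 = -96)
N = 19 (N = 3 + (0 - 4)² = 3 + (-4)² = 3 + 16 = 19)
(P*N)*23 = -96*19*23 = -1824*23 = -41952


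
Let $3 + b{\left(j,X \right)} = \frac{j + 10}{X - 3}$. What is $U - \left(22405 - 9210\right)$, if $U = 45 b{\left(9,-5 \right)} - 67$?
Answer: $- \frac{108031}{8} \approx -13504.0$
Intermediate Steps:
$b{\left(j,X \right)} = -3 + \frac{10 + j}{-3 + X}$ ($b{\left(j,X \right)} = -3 + \frac{j + 10}{X - 3} = -3 + \frac{10 + j}{-3 + X}$)
$U = - \frac{2471}{8}$ ($U = 45 \frac{19 + 9 - -15}{-3 - 5} - 67 = 45 \frac{19 + 9 + 15}{-8} - 67 = 45 \left(\left(- \frac{1}{8}\right) 43\right) - 67 = 45 \left(- \frac{43}{8}\right) - 67 = - \frac{1935}{8} - 67 = - \frac{2471}{8} \approx -308.88$)
$U - \left(22405 - 9210\right) = - \frac{2471}{8} - \left(22405 - 9210\right) = - \frac{2471}{8} - 13195 = - \frac{108031}{8}$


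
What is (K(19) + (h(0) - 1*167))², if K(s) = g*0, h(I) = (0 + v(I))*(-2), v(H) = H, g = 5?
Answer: 27889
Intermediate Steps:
h(I) = -2*I (h(I) = (0 + I)*(-2) = I*(-2) = -2*I)
K(s) = 0 (K(s) = 5*0 = 0)
(K(19) + (h(0) - 1*167))² = (0 + (-2*0 - 1*167))² = (0 + (0 - 167))² = (0 - 167)² = (-167)² = 27889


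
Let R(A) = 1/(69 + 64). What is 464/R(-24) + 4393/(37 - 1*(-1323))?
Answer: 83932713/1360 ≈ 61715.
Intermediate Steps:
R(A) = 1/133
464/R(-24) + 4393/(37 - 1*(-1323)) = 464/(1/133) + 4393/(37 - 1*(-1323)) = 464*133 + 4393/(37 + 1323) = 61712 + 4393/1360 = 83932713/1360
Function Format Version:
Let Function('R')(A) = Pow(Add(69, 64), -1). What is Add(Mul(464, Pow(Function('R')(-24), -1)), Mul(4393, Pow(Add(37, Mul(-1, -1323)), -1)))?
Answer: Rational(83932713, 1360) ≈ 61715.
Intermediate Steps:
Function('R')(A) = Rational(1, 133) (Function('R')(A) = Pow(133, -1) = Rational(1, 133))
Add(Mul(464, Pow(Function('R')(-24), -1)), Mul(4393, Pow(Add(37, Mul(-1, -1323)), -1))) = Add(Mul(464, Pow(Rational(1, 133), -1)), Mul(4393, Pow(Add(37, Mul(-1, -1323)), -1))) = Add(Mul(464, 133), Mul(4393, Pow(Add(37, 1323), -1))) = Add(61712, Mul(4393, Pow(1360, -1))) = Add(61712, Mul(4393, Rational(1, 1360))) = Add(61712, Rational(4393, 1360)) = Rational(83932713, 1360)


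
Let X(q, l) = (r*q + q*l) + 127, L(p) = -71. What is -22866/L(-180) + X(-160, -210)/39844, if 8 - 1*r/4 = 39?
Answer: 914876161/2828924 ≈ 323.40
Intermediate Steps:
r = -124 (r = 32 - 4*39 = 32 - 156 = -124)
X(q, l) = 127 - 124*q + l*q (X(q, l) = (-124*q + q*l) + 127 = (-124*q + l*q) + 127 = 127 - 124*q + l*q)
-22866/L(-180) + X(-160, -210)/39844 = -22866/(-71) + (127 - 124*(-160) - 210*(-160))/39844 = -22866*(-1/71) + (127 + 19840 + 33600)*(1/39844) = 22866/71 + 53567*(1/39844) = 22866/71 + 53567/39844 = 914876161/2828924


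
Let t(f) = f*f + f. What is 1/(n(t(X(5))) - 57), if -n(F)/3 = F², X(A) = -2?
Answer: -1/69 ≈ -0.014493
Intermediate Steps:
t(f) = f + f² (t(f) = f² + f = f + f²)
n(F) = -3*F²
1/(n(t(X(5))) - 57) = 1/(-3*4*(1 - 2)² - 57) = 1/(-3*(-2*(-1))² - 57) = 1/(-3*2² - 57) = 1/(-3*4 - 57) = 1/(-12 - 57) = 1/(-69) = -1/69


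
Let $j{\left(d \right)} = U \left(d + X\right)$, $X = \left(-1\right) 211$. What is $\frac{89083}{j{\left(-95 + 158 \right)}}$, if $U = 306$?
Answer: $- \frac{89083}{45288} \approx -1.967$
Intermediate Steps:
$X = -211$
$j{\left(d \right)} = -64566 + 306 d$ ($j{\left(d \right)} = 306 \left(d - 211\right) = 306 \left(-211 + d\right) = -64566 + 306 d$)
$\frac{89083}{j{\left(-95 + 158 \right)}} = \frac{89083}{-64566 + 306 \left(-95 + 158\right)} = \frac{89083}{-64566 + 306 \cdot 63} = \frac{89083}{-64566 + 19278} = \frac{89083}{-45288} = 89083 \left(- \frac{1}{45288}\right) = - \frac{89083}{45288}$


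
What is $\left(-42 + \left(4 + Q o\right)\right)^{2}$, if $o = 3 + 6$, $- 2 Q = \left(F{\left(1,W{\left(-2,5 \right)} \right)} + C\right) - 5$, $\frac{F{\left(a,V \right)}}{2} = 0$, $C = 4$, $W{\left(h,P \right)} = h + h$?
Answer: $\frac{4489}{4} \approx 1122.3$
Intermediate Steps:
$W{\left(h,P \right)} = 2 h$
$F{\left(a,V \right)} = 0$ ($F{\left(a,V \right)} = 2 \cdot 0 = 0$)
$Q = \frac{1}{2}$ ($Q = - \frac{\left(0 + 4\right) - 5}{2} = - \frac{4 - 5}{2} = \left(- \frac{1}{2}\right) \left(-1\right) = \frac{1}{2} \approx 0.5$)
$o = 9$
$\left(-42 + \left(4 + Q o\right)\right)^{2} = \left(-42 + \left(4 + \frac{1}{2} \cdot 9\right)\right)^{2} = \left(-42 + \left(4 + \frac{9}{2}\right)\right)^{2} = \left(-42 + \frac{17}{2}\right)^{2} = \left(- \frac{67}{2}\right)^{2} = \frac{4489}{4}$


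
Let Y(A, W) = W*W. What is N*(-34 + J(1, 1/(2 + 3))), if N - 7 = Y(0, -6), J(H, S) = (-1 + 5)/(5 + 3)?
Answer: -2881/2 ≈ -1440.5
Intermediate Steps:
Y(A, W) = W**2
J(H, S) = 1/2 (J(H, S) = 4/8 = 4*(1/8) = 1/2)
N = 43 (N = 7 + (-6)**2 = 7 + 36 = 43)
N*(-34 + J(1, 1/(2 + 3))) = 43*(-34 + 1/2) = 43*(-67/2) = -2881/2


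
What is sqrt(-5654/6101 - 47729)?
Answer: 3*I*sqrt(197401436287)/6101 ≈ 218.47*I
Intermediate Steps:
sqrt(-5654/6101 - 47729) = sqrt(-291200283/6101) = 3*I*sqrt(197401436287)/6101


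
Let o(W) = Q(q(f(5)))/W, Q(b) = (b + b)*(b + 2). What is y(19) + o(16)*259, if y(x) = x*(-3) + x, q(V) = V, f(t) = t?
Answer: 8761/8 ≈ 1095.1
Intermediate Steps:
y(x) = -2*x (y(x) = -3*x + x = -2*x)
Q(b) = 2*b*(2 + b) (Q(b) = (2*b)*(2 + b) = 2*b*(2 + b))
o(W) = 70/W (o(W) = (2*5*(2 + 5))/W = (2*5*7)/W = 70/W)
y(19) + o(16)*259 = -2*19 + (70/16)*259 = -38 + (70*(1/16))*259 = -38 + (35/8)*259 = -38 + 9065/8 = 8761/8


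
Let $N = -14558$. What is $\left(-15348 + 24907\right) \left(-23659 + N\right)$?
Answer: $-365316303$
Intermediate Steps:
$\left(-15348 + 24907\right) \left(-23659 + N\right) = \left(-15348 + 24907\right) \left(-23659 - 14558\right) = 9559 \left(-38217\right) = -365316303$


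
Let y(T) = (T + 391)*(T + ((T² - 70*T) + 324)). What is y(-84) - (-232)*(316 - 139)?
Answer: 4086096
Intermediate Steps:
y(T) = (391 + T)*(324 + T² - 69*T) (y(T) = (391 + T)*(T + (324 + T² - 70*T)) = (391 + T)*(324 + T² - 69*T))
y(-84) - (-232)*(316 - 139) = (126684 + (-84)³ - 26655*(-84) + 322*(-84)²) - (-232)*(316 - 139) = (126684 - 592704 + 2239020 + 322*7056) - (-232)*177 = (126684 - 592704 + 2239020 + 2272032) - 1*(-41064) = 4045032 + 41064 = 4086096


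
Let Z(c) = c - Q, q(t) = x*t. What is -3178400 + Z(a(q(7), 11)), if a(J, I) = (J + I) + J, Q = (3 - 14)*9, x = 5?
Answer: -3178220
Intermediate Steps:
Q = -99 (Q = -11*9 = -99)
q(t) = 5*t
a(J, I) = I + 2*J (a(J, I) = (I + J) + J = I + 2*J)
Z(c) = 99 + c (Z(c) = c - 1*(-99) = c + 99 = 99 + c)
-3178400 + Z(a(q(7), 11)) = -3178400 + (99 + (11 + 2*(5*7))) = -3178400 + (99 + (11 + 2*35)) = -3178400 + (99 + (11 + 70)) = -3178400 + (99 + 81) = -3178400 + 180 = -3178220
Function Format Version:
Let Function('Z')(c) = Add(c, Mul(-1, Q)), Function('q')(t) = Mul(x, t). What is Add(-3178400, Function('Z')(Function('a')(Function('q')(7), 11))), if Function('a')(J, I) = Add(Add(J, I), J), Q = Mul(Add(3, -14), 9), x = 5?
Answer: -3178220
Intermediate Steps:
Q = -99 (Q = Mul(-11, 9) = -99)
Function('q')(t) = Mul(5, t)
Function('a')(J, I) = Add(I, Mul(2, J)) (Function('a')(J, I) = Add(Add(I, J), J) = Add(I, Mul(2, J)))
Function('Z')(c) = Add(99, c) (Function('Z')(c) = Add(c, Mul(-1, -99)) = Add(c, 99) = Add(99, c))
Add(-3178400, Function('Z')(Function('a')(Function('q')(7), 11))) = Add(-3178400, Add(99, Add(11, Mul(2, Mul(5, 7))))) = Add(-3178400, Add(99, Add(11, Mul(2, 35)))) = Add(-3178400, Add(99, Add(11, 70))) = Add(-3178400, Add(99, 81)) = Add(-3178400, 180) = -3178220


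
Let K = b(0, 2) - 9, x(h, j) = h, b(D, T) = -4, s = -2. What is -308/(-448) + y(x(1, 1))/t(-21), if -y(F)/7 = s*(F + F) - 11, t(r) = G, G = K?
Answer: -1537/208 ≈ -7.3894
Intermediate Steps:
K = -13 (K = -4 - 9 = -13)
G = -13
t(r) = -13
y(F) = 77 + 28*F (y(F) = -7*(-2*(F + F) - 11) = -7*(-4*F - 11) = -7*(-11 - 4*F) = 77 + 28*F)
-308/(-448) + y(x(1, 1))/t(-21) = -308/(-448) + (77 + 28*1)/(-13) = -308*(-1/448) + (77 + 28)*(-1/13) = 11/16 + 105*(-1/13) = 11/16 - 105/13 = -1537/208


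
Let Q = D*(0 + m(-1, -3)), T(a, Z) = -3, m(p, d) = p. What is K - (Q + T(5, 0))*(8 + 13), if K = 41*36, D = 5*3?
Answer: 1854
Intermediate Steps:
D = 15
Q = -15 (Q = 15*(0 - 1) = 15*(-1) = -15)
K = 1476
K - (Q + T(5, 0))*(8 + 13) = 1476 - (-15 - 3)*(8 + 13) = 1476 - (-18)*21 = 1476 - 1*(-378) = 1476 + 378 = 1854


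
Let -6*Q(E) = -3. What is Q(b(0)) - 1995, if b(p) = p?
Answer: -3989/2 ≈ -1994.5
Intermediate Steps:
Q(E) = ½ (Q(E) = -⅙*(-3) = ½)
Q(b(0)) - 1995 = ½ - 1995 = -3989/2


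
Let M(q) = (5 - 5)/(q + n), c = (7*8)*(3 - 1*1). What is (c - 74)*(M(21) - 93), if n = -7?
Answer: -3534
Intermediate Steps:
c = 112 (c = 56*(3 - 1) = 56*2 = 112)
M(q) = 0 (M(q) = (5 - 5)/(q - 7) = 0/(-7 + q) = 0)
(c - 74)*(M(21) - 93) = (112 - 74)*(0 - 93) = 38*(-93) = -3534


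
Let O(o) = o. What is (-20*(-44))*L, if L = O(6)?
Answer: 5280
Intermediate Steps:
L = 6
(-20*(-44))*L = -20*(-44)*6 = 880*6 = 5280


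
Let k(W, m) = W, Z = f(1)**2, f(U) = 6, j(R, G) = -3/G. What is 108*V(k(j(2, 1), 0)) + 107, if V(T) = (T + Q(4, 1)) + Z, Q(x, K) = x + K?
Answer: 4211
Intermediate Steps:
Q(x, K) = K + x
Z = 36 (Z = 6**2 = 36)
V(T) = 41 + T (V(T) = (T + (1 + 4)) + 36 = (T + 5) + 36 = (5 + T) + 36 = 41 + T)
108*V(k(j(2, 1), 0)) + 107 = 108*(41 - 3/1) + 107 = 108*(41 - 3*1) + 107 = 108*(41 - 3) + 107 = 108*38 + 107 = 4104 + 107 = 4211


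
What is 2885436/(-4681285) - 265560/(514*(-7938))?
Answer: -125354734678/227384056305 ≈ -0.55129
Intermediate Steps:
2885436/(-4681285) - 265560/(514*(-7938)) = 2885436*(-1/4681285) - 265560/(-4080132) = -2885436/4681285 - 265560*(-1/4080132) = -2885436/4681285 + 22130/340011 = -125354734678/227384056305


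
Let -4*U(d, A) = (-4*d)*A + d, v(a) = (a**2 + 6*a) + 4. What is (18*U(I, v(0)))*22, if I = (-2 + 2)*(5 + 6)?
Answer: 0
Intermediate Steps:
I = 0 (I = 0*11 = 0)
v(a) = 4 + a**2 + 6*a
U(d, A) = -d/4 + A*d (U(d, A) = -((-4*d)*A + d)/4 = -(-4*A*d + d)/4 = -(d - 4*A*d)/4 = -d/4 + A*d)
(18*U(I, v(0)))*22 = (18*(0*(-1/4 + (4 + 0**2 + 6*0))))*22 = (18*(0*(-1/4 + (4 + 0 + 0))))*22 = (18*(0*(-1/4 + 4)))*22 = (18*(0*(15/4)))*22 = (18*0)*22 = 0*22 = 0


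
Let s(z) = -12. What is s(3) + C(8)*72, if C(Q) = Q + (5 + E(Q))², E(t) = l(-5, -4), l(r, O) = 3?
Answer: 5172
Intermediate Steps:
E(t) = 3
C(Q) = 64 + Q (C(Q) = Q + (5 + 3)² = Q + 8² = Q + 64 = 64 + Q)
s(3) + C(8)*72 = -12 + (64 + 8)*72 = -12 + 72*72 = -12 + 5184 = 5172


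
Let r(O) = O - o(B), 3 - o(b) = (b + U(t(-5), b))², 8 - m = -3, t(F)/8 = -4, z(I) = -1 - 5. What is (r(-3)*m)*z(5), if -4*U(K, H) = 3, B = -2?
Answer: -825/8 ≈ -103.13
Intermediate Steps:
z(I) = -6
t(F) = -32 (t(F) = 8*(-4) = -32)
U(K, H) = -¾ (U(K, H) = -¼*3 = -¾)
m = 11 (m = 8 - 1*(-3) = 8 + 3 = 11)
o(b) = 3 - (-¾ + b)² (o(b) = 3 - (b - ¾)² = 3 - (-¾ + b)²)
r(O) = 73/16 + O (r(O) = O - (3 - (-3 + 4*(-2))²/16) = O - (3 - (-3 - 8)²/16) = O - (3 - 1/16*(-11)²) = O - (3 - 1/16*121) = O - (3 - 121/16) = O - 1*(-73/16) = O + 73/16 = 73/16 + O)
(r(-3)*m)*z(5) = ((73/16 - 3)*11)*(-6) = ((25/16)*11)*(-6) = (275/16)*(-6) = -825/8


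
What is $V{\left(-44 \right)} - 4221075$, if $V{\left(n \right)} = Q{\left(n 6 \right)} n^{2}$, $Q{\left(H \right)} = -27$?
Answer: $-4273347$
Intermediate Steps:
$V{\left(n \right)} = - 27 n^{2}$
$V{\left(-44 \right)} - 4221075 = - 27 \left(-44\right)^{2} - 4221075 = \left(-27\right) 1936 - 4221075 = -52272 - 4221075 = -4273347$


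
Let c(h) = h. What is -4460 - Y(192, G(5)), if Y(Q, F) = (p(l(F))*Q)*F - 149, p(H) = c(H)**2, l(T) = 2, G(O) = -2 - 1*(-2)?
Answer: -4311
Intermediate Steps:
G(O) = 0 (G(O) = -2 + 2 = 0)
p(H) = H**2
Y(Q, F) = -149 + 4*F*Q (Y(Q, F) = (2**2*Q)*F - 149 = (4*Q)*F - 149 = 4*F*Q - 149 = -149 + 4*F*Q)
-4460 - Y(192, G(5)) = -4460 - (-149 + 4*0*192) = -4460 - (-149 + 0) = -4460 - 1*(-149) = -4460 + 149 = -4311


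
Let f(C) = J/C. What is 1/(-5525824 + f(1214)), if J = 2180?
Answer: -607/3354174078 ≈ -1.8097e-7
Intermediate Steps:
f(C) = 2180/C
1/(-5525824 + f(1214)) = 1/(-5525824 + 2180/1214) = 1/(-5525824 + 2180*(1/1214)) = 1/(-5525824 + 1090/607) = 1/(-3354174078/607) = -607/3354174078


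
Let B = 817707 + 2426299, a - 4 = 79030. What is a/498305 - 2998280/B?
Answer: -618835572598/808252204915 ≈ -0.76565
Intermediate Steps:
a = 79034 (a = 4 + 79030 = 79034)
B = 3244006
a/498305 - 2998280/B = 79034/498305 - 2998280/3244006 = 79034*(1/498305) - 2998280*1/3244006 = 79034/498305 - 1499140/1622003 = -618835572598/808252204915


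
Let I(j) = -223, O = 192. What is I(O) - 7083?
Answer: -7306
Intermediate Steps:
I(O) - 7083 = -223 - 7083 = -7306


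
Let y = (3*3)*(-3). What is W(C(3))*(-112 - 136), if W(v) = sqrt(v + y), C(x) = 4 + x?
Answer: -496*I*sqrt(5) ≈ -1109.1*I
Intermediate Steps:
y = -27 (y = 9*(-3) = -27)
W(v) = sqrt(-27 + v) (W(v) = sqrt(v - 27) = sqrt(-27 + v))
W(C(3))*(-112 - 136) = sqrt(-27 + (4 + 3))*(-112 - 136) = sqrt(-27 + 7)*(-248) = sqrt(-20)*(-248) = (2*I*sqrt(5))*(-248) = -496*I*sqrt(5)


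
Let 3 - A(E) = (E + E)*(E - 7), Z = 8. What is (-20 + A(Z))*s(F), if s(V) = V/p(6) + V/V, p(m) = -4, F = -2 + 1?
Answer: -165/4 ≈ -41.250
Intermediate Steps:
F = -1
s(V) = 1 - V/4 (s(V) = V/(-4) + V/V = V*(-1/4) + 1 = -V/4 + 1 = 1 - V/4)
A(E) = 3 - 2*E*(-7 + E) (A(E) = 3 - (E + E)*(E - 7) = 3 - 2*E*(-7 + E))
(-20 + A(Z))*s(F) = (-20 + (3 - 2*8**2 + 14*8))*(1 - 1/4*(-1)) = (-20 + (3 - 2*64 + 112))*(1 + 1/4) = (-20 + (3 - 128 + 112))*(5/4) = (-20 - 13)*(5/4) = -33*5/4 = -165/4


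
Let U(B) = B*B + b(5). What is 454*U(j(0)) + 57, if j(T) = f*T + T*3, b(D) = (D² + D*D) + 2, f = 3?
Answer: 23665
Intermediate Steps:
b(D) = 2 + 2*D² (b(D) = (D² + D²) + 2 = 2*D² + 2 = 2 + 2*D²)
j(T) = 6*T (j(T) = 3*T + T*3 = 3*T + 3*T = 6*T)
U(B) = 52 + B² (U(B) = B*B + (2 + 2*5²) = B² + (2 + 2*25) = B² + (2 + 50) = B² + 52 = 52 + B²)
454*U(j(0)) + 57 = 454*(52 + (6*0)²) + 57 = 454*(52 + 0²) + 57 = 454*(52 + 0) + 57 = 454*52 + 57 = 23608 + 57 = 23665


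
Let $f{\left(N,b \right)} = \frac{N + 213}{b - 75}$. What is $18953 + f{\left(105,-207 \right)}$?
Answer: $\frac{890738}{47} \approx 18952.0$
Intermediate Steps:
$f{\left(N,b \right)} = \frac{213 + N}{-75 + b}$
$18953 + f{\left(105,-207 \right)} = 18953 + \frac{213 + 105}{-75 - 207} = 18953 + \frac{1}{-282} \cdot 318 = 18953 - \frac{53}{47} = \frac{890738}{47}$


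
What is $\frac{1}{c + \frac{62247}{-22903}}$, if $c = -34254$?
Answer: $- \frac{22903}{784581609} \approx -2.9191 \cdot 10^{-5}$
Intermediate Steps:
$\frac{1}{c + \frac{62247}{-22903}} = \frac{1}{-34254 + \frac{62247}{-22903}} = \frac{1}{-34254 + 62247 \left(- \frac{1}{22903}\right)} = \frac{1}{-34254 - \frac{62247}{22903}} = \frac{1}{- \frac{784581609}{22903}} = - \frac{22903}{784581609}$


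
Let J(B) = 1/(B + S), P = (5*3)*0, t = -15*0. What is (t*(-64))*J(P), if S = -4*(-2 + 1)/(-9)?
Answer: 0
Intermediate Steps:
t = 0
P = 0 (P = 15*0 = 0)
S = -4/9 (S = -4*(-1)*(-⅑) = 4*(-⅑) = -4/9 ≈ -0.44444)
J(B) = 1/(-4/9 + B) (J(B) = 1/(B - 4/9) = 1/(-4/9 + B))
(t*(-64))*J(P) = (0*(-64))*(9/(-4 + 9*0)) = 0*(9/(-4 + 0)) = 0*(9/(-4)) = 0*(9*(-¼)) = 0*(-9/4) = 0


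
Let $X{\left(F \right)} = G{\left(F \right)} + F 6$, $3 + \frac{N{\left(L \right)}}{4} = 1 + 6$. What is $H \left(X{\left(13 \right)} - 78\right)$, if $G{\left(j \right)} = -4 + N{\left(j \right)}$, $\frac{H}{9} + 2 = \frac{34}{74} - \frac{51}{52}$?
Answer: $- \frac{130977}{481} \approx -272.3$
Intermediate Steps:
$H = - \frac{43659}{1924}$ ($H = -18 + 9 \left(\frac{34}{74} - \frac{51}{52}\right) = -18 + 9 \left(34 \cdot \frac{1}{74} - \frac{51}{52}\right) = -18 + 9 \left(\frac{17}{37} - \frac{51}{52}\right) = -18 + 9 \left(- \frac{1003}{1924}\right) = -18 - \frac{9027}{1924} = - \frac{43659}{1924} \approx -22.692$)
$N{\left(L \right)} = 16$ ($N{\left(L \right)} = -12 + 4 \left(1 + 6\right) = -12 + 4 \cdot 7 = -12 + 28 = 16$)
$G{\left(j \right)} = 12$ ($G{\left(j \right)} = -4 + 16 = 12$)
$X{\left(F \right)} = 12 + 6 F$ ($X{\left(F \right)} = 12 + F 6 = 12 + 6 F$)
$H \left(X{\left(13 \right)} - 78\right) = - \frac{43659 \left(\left(12 + 6 \cdot 13\right) - 78\right)}{1924} = - \frac{43659 \left(\left(12 + 78\right) - 78\right)}{1924} = - \frac{43659 \left(90 - 78\right)}{1924} = \left(- \frac{43659}{1924}\right) 12 = - \frac{130977}{481}$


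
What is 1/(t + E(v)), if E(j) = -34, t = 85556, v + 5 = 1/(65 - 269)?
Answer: 1/85522 ≈ 1.1693e-5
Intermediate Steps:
v = -1021/204 (v = -5 + 1/(65 - 269) = -5 + 1/(-204) = -5 - 1/204 = -1021/204 ≈ -5.0049)
1/(t + E(v)) = 1/(85556 - 34) = 1/85522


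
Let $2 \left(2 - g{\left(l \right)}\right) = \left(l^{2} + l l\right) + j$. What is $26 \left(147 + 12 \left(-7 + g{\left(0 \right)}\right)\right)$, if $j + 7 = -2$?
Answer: $3666$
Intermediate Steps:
$j = -9$ ($j = -7 - 2 = -9$)
$g{\left(l \right)} = \frac{13}{2} - l^{2}$ ($g{\left(l \right)} = 2 - \frac{\left(l^{2} + l l\right) - 9}{2} = 2 - \frac{\left(l^{2} + l^{2}\right) - 9}{2} = 2 - \frac{2 l^{2} - 9}{2} = 2 - \frac{-9 + 2 l^{2}}{2} = 2 - \left(- \frac{9}{2} + l^{2}\right) = \frac{13}{2} - l^{2}$)
$26 \left(147 + 12 \left(-7 + g{\left(0 \right)}\right)\right) = 26 \left(147 + 12 \left(-7 + \left(\frac{13}{2} - 0^{2}\right)\right)\right) = 26 \left(147 + 12 \left(-7 + \left(\frac{13}{2} - 0\right)\right)\right) = 26 \left(147 + 12 \left(-7 + \left(\frac{13}{2} + 0\right)\right)\right) = 26 \left(147 + 12 \left(-7 + \frac{13}{2}\right)\right) = 26 \left(147 + 12 \left(- \frac{1}{2}\right)\right) = 26 \left(147 - 6\right) = 26 \cdot 141 = 3666$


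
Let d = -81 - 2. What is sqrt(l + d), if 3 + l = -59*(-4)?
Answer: 5*sqrt(6) ≈ 12.247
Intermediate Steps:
d = -83
l = 233 (l = -3 - 59*(-4) = -3 + 236 = 233)
sqrt(l + d) = sqrt(233 - 83) = sqrt(150) = 5*sqrt(6)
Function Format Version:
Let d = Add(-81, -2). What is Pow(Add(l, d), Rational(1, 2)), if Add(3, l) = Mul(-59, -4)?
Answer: Mul(5, Pow(6, Rational(1, 2))) ≈ 12.247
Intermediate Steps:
d = -83
l = 233 (l = Add(-3, Mul(-59, -4)) = Add(-3, 236) = 233)
Pow(Add(l, d), Rational(1, 2)) = Pow(Add(233, -83), Rational(1, 2)) = Pow(150, Rational(1, 2)) = Mul(5, Pow(6, Rational(1, 2)))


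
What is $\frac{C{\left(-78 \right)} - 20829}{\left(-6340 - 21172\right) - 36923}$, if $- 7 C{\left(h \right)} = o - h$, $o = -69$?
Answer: $\frac{145812}{451045} \approx 0.32328$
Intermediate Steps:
$C{\left(h \right)} = \frac{69}{7} + \frac{h}{7}$ ($C{\left(h \right)} = - \frac{-69 - h}{7} = \frac{69}{7} + \frac{h}{7}$)
$\frac{C{\left(-78 \right)} - 20829}{\left(-6340 - 21172\right) - 36923} = \frac{\left(\frac{69}{7} + \frac{1}{7} \left(-78\right)\right) - 20829}{\left(-6340 - 21172\right) - 36923} = \frac{\left(\frac{69}{7} - \frac{78}{7}\right) - 20829}{-27512 - 36923} = \frac{- \frac{9}{7} - 20829}{-64435} = \left(- \frac{145812}{7}\right) \left(- \frac{1}{64435}\right) = \frac{145812}{451045}$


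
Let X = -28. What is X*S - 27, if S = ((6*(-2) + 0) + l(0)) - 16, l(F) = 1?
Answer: 729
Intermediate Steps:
S = -27 (S = ((6*(-2) + 0) + 1) - 16 = ((-12 + 0) + 1) - 16 = (-12 + 1) - 16 = -11 - 16 = -27)
X*S - 27 = -28*(-27) - 27 = 756 - 27 = 729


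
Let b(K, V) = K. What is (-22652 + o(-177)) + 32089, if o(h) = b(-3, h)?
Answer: 9434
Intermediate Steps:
o(h) = -3
(-22652 + o(-177)) + 32089 = (-22652 - 3) + 32089 = -22655 + 32089 = 9434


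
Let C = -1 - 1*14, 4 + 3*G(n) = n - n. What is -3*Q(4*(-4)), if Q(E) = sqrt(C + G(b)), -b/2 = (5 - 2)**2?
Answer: -7*I*sqrt(3) ≈ -12.124*I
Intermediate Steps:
b = -18 (b = -2*(5 - 2)**2 = -2*3**2 = -2*9 = -18)
G(n) = -4/3 (G(n) = -4/3 + (n - n)/3 = -4/3 + (1/3)*0 = -4/3 + 0 = -4/3)
C = -15 (C = -1 - 14 = -15)
Q(E) = 7*I*sqrt(3)/3 (Q(E) = sqrt(-15 - 4/3) = sqrt(-49/3) = 7*I*sqrt(3)/3)
-3*Q(4*(-4)) = -7*I*sqrt(3)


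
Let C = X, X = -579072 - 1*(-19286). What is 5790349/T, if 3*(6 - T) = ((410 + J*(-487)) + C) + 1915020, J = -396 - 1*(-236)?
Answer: -17371047/1433546 ≈ -12.118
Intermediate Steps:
J = -160 (J = -396 + 236 = -160)
X = -559786 (X = -579072 + 19286 = -559786)
C = -559786
T = -1433546/3 (T = 6 - (((410 - 160*(-487)) - 559786) + 1915020)/3 = 6 - (((410 + 77920) - 559786) + 1915020)/3 = 6 - ((78330 - 559786) + 1915020)/3 = 6 - (-481456 + 1915020)/3 = 6 - ⅓*1433564 = 6 - 1433564/3 = -1433546/3 ≈ -4.7785e+5)
5790349/T = 5790349/(-1433546/3) = 5790349*(-3/1433546) = -17371047/1433546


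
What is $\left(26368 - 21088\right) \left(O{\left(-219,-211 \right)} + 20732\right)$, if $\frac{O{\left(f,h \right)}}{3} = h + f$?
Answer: $102653760$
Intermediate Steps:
$O{\left(f,h \right)} = 3 f + 3 h$ ($O{\left(f,h \right)} = 3 \left(h + f\right) = 3 \left(f + h\right) = 3 f + 3 h$)
$\left(26368 - 21088\right) \left(O{\left(-219,-211 \right)} + 20732\right) = \left(26368 - 21088\right) \left(\left(3 \left(-219\right) + 3 \left(-211\right)\right) + 20732\right) = 5280 \left(\left(-657 - 633\right) + 20732\right) = 5280 \left(-1290 + 20732\right) = 5280 \cdot 19442 = 102653760$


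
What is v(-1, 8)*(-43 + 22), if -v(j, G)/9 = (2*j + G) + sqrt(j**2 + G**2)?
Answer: 1134 + 189*sqrt(65) ≈ 2657.8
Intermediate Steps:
v(j, G) = -18*j - 9*G - 9*sqrt(G**2 + j**2) (v(j, G) = -9*((2*j + G) + sqrt(j**2 + G**2)) = -9*((G + 2*j) + sqrt(G**2 + j**2)) = -9*(G + sqrt(G**2 + j**2) + 2*j) = -18*j - 9*G - 9*sqrt(G**2 + j**2))
v(-1, 8)*(-43 + 22) = (-18*(-1) - 9*8 - 9*sqrt(8**2 + (-1)**2))*(-43 + 22) = (18 - 72 - 9*sqrt(64 + 1))*(-21) = (18 - 72 - 9*sqrt(65))*(-21) = (-54 - 9*sqrt(65))*(-21) = 1134 + 189*sqrt(65)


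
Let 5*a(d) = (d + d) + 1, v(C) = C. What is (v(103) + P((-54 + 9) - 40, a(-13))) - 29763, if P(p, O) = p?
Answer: -29745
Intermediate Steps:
a(d) = ⅕ + 2*d/5 (a(d) = ((d + d) + 1)/5 = (2*d + 1)/5 = (1 + 2*d)/5 = ⅕ + 2*d/5)
(v(103) + P((-54 + 9) - 40, a(-13))) - 29763 = (103 + ((-54 + 9) - 40)) - 29763 = (103 + (-45 - 40)) - 29763 = (103 - 85) - 29763 = 18 - 29763 = -29745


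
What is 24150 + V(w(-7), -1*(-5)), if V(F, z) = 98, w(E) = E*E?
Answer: 24248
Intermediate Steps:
w(E) = E²
24150 + V(w(-7), -1*(-5)) = 24150 + 98 = 24248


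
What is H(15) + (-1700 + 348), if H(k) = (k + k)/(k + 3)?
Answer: -4051/3 ≈ -1350.3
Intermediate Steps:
H(k) = 2*k/(3 + k) (H(k) = (2*k)/(3 + k) = 2*k/(3 + k))
H(15) + (-1700 + 348) = 2*15/(3 + 15) + (-1700 + 348) = 2*15/18 - 1352 = 2*15*(1/18) - 1352 = 5/3 - 1352 = -4051/3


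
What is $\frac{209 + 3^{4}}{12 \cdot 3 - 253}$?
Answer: $- \frac{290}{217} \approx -1.3364$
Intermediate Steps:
$\frac{209 + 3^{4}}{12 \cdot 3 - 253} = \frac{209 + 81}{36 - 253} = \frac{290}{-217} = 290 \left(- \frac{1}{217}\right) = - \frac{290}{217}$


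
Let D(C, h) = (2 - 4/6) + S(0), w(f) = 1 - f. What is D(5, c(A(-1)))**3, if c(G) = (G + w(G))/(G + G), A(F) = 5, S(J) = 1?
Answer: 343/27 ≈ 12.704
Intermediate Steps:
c(G) = 1/(2*G) (c(G) = (G + (1 - G))/(G + G) = 1/(2*G))
D(C, h) = 7/3 (D(C, h) = (2 - 4/6) + 1 = (2 - 4*1/6) + 1 = (2 - 2/3) + 1 = 4/3 + 1 = 7/3)
D(5, c(A(-1)))**3 = (7/3)**3 = 343/27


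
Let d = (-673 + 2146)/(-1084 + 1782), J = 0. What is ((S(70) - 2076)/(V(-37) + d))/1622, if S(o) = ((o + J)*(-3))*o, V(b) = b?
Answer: 5854824/19750283 ≈ 0.29644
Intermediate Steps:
S(o) = -3*o**2 (S(o) = ((o + 0)*(-3))*o = (o*(-3))*o = (-3*o)*o = -3*o**2)
d = 1473/698 ≈ 2.1103
((S(70) - 2076)/(V(-37) + d))/1622 = ((-3*70**2 - 2076)/(-37 + 1473/698))/1622 = ((-3*4900 - 2076)/(-24353/698))*(1/1622) = ((-14700 - 2076)*(-698/24353))*(1/1622) = -16776*(-698/24353)*(1/1622) = (11709648/24353)*(1/1622) = 5854824/19750283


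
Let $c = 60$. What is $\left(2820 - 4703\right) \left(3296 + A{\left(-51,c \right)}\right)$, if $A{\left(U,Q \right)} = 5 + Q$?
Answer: $-6328763$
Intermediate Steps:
$\left(2820 - 4703\right) \left(3296 + A{\left(-51,c \right)}\right) = \left(2820 - 4703\right) \left(3296 + \left(5 + 60\right)\right) = - 1883 \left(3296 + 65\right) = \left(-1883\right) 3361 = -6328763$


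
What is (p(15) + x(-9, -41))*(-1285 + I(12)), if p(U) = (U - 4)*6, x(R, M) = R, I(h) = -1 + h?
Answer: -72618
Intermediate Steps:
p(U) = -24 + 6*U (p(U) = (-4 + U)*6 = -24 + 6*U)
(p(15) + x(-9, -41))*(-1285 + I(12)) = ((-24 + 6*15) - 9)*(-1285 + (-1 + 12)) = ((-24 + 90) - 9)*(-1285 + 11) = (66 - 9)*(-1274) = 57*(-1274) = -72618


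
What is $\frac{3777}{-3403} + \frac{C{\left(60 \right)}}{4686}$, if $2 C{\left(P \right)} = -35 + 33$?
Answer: $- \frac{17702425}{15946458} \approx -1.1101$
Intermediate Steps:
$C{\left(P \right)} = -1$ ($C{\left(P \right)} = \frac{-35 + 33}{2} = \frac{1}{2} \left(-2\right) = -1$)
$\frac{3777}{-3403} + \frac{C{\left(60 \right)}}{4686} = \frac{3777}{-3403} - \frac{1}{4686} = 3777 \left(- \frac{1}{3403}\right) - \frac{1}{4686} = - \frac{3777}{3403} - \frac{1}{4686} = - \frac{17702425}{15946458}$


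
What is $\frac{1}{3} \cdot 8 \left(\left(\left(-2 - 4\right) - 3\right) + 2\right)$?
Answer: $- \frac{56}{3} \approx -18.667$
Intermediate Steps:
$\frac{1}{3} \cdot 8 \left(\left(\left(-2 - 4\right) - 3\right) + 2\right) = \frac{1}{3} \cdot 8 \left(\left(-6 - 3\right) + 2\right) = \frac{8 \left(-9 + 2\right)}{3} = \frac{8}{3} \left(-7\right) = - \frac{56}{3}$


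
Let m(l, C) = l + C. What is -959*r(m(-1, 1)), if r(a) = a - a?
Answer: 0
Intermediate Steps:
m(l, C) = C + l
r(a) = 0
-959*r(m(-1, 1)) = -959*0 = 0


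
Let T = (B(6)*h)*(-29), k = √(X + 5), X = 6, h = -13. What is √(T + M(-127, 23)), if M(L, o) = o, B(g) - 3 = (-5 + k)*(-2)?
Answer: √(4924 - 754*√11) ≈ 49.227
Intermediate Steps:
k = √11 (k = √(6 + 5) = √11 ≈ 3.3166)
B(g) = 13 - 2*√11 (B(g) = 3 + (-5 + √11)*(-2) = 3 + (10 - 2*√11) = 13 - 2*√11)
T = 4901 - 754*√11 (T = ((13 - 2*√11)*(-13))*(-29) = (-169 + 26*√11)*(-29) = 4901 - 754*√11 ≈ 2400.3)
√(T + M(-127, 23)) = √((4901 - 754*√11) + 23) = √(4924 - 754*√11)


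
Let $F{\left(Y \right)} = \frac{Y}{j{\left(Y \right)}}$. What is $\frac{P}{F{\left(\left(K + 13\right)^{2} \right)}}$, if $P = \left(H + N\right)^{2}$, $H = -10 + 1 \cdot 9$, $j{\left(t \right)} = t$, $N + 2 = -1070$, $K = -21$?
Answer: $1151329$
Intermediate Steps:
$N = -1072$ ($N = -2 - 1070 = -1072$)
$H = -1$ ($H = -10 + 9 = -1$)
$F{\left(Y \right)} = 1$ ($F{\left(Y \right)} = \frac{Y}{Y} = 1$)
$P = 1151329$ ($P = \left(-1 - 1072\right)^{2} = \left(-1073\right)^{2} = 1151329$)
$\frac{P}{F{\left(\left(K + 13\right)^{2} \right)}} = \frac{1151329}{1} = 1151329 \cdot 1 = 1151329$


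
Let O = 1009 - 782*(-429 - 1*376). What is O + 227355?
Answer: 857874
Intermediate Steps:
O = 630519 (O = 1009 - 782*(-429 - 376) = 1009 - 782*(-805) = 1009 + 629510 = 630519)
O + 227355 = 630519 + 227355 = 857874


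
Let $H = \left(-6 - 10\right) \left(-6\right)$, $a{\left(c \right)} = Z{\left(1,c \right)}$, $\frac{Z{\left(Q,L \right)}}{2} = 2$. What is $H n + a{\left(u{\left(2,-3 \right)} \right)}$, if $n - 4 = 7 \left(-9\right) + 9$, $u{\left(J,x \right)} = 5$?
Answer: $-4796$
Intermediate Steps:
$Z{\left(Q,L \right)} = 4$ ($Z{\left(Q,L \right)} = 2 \cdot 2 = 4$)
$n = -50$ ($n = 4 + \left(7 \left(-9\right) + 9\right) = 4 + \left(-63 + 9\right) = 4 - 54 = -50$)
$a{\left(c \right)} = 4$
$H = 96$ ($H = \left(-16\right) \left(-6\right) = 96$)
$H n + a{\left(u{\left(2,-3 \right)} \right)} = 96 \left(-50\right) + 4 = -4800 + 4 = -4796$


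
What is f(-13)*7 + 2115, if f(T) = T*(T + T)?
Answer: 4481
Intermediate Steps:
f(T) = 2*T² (f(T) = T*(2*T) = 2*T²)
f(-13)*7 + 2115 = (2*(-13)²)*7 + 2115 = (2*169)*7 + 2115 = 338*7 + 2115 = 2366 + 2115 = 4481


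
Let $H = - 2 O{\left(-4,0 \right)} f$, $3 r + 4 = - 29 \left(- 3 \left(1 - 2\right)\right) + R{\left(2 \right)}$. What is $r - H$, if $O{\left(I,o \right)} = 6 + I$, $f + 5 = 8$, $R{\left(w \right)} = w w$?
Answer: $-17$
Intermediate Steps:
$R{\left(w \right)} = w^{2}$
$f = 3$ ($f = -5 + 8 = 3$)
$r = -29$ ($r = - \frac{4}{3} + \frac{- 29 \left(- 3 \left(1 - 2\right)\right) + 2^{2}}{3} = - \frac{4}{3} + \frac{- 29 \left(\left(-3\right) \left(-1\right)\right) + 4}{3} = - \frac{4}{3} + \frac{\left(-29\right) 3 + 4}{3} = - \frac{4}{3} + \frac{-87 + 4}{3} = - \frac{4}{3} + \frac{1}{3} \left(-83\right) = - \frac{4}{3} - \frac{83}{3} = -29$)
$H = -12$ ($H = - 2 \left(6 - 4\right) 3 = \left(-2\right) 2 \cdot 3 = \left(-4\right) 3 = -12$)
$r - H = -29 - -12 = -29 + 12 = -17$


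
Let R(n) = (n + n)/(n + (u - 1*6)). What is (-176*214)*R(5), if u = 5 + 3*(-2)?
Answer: 188320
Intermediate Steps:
u = -1 (u = 5 - 6 = -1)
R(n) = 2*n/(-7 + n) (R(n) = (n + n)/(n + (-1 - 1*6)) = (2*n)/(n + (-1 - 6)) = (2*n)/(n - 7) = (2*n)/(-7 + n) = 2*n/(-7 + n))
(-176*214)*R(5) = (-176*214)*(2*5/(-7 + 5)) = -75328*5/(-2) = -75328*5*(-1)/2 = -37664*(-5) = 188320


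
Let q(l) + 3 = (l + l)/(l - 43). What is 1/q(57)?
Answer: 7/36 ≈ 0.19444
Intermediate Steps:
q(l) = -3 + 2*l/(-43 + l) (q(l) = -3 + (l + l)/(l - 43) = -3 + (2*l)/(-43 + l) = -3 + 2*l/(-43 + l))
1/q(57) = 1/((129 - 1*57)/(-43 + 57)) = 1/((129 - 57)/14) = 1/((1/14)*72) = 1/(36/7) = 7/36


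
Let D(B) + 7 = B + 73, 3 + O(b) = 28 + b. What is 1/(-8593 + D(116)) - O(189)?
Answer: -1799955/8411 ≈ -214.00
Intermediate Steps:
O(b) = 25 + b (O(b) = -3 + (28 + b) = 25 + b)
D(B) = 66 + B (D(B) = -7 + (B + 73) = -7 + (73 + B) = 66 + B)
1/(-8593 + D(116)) - O(189) = 1/(-8593 + (66 + 116)) - (25 + 189) = 1/(-8593 + 182) - 1*214 = 1/(-8411) - 214 = -1/8411 - 214 = -1799955/8411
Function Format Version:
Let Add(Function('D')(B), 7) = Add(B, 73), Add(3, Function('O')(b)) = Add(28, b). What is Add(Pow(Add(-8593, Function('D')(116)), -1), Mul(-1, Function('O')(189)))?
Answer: Rational(-1799955, 8411) ≈ -214.00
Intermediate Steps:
Function('O')(b) = Add(25, b) (Function('O')(b) = Add(-3, Add(28, b)) = Add(25, b))
Function('D')(B) = Add(66, B) (Function('D')(B) = Add(-7, Add(B, 73)) = Add(-7, Add(73, B)) = Add(66, B))
Add(Pow(Add(-8593, Function('D')(116)), -1), Mul(-1, Function('O')(189))) = Add(Pow(Add(-8593, Add(66, 116)), -1), Mul(-1, Add(25, 189))) = Add(Pow(Add(-8593, 182), -1), Mul(-1, 214)) = Add(Pow(-8411, -1), -214) = Add(Rational(-1, 8411), -214) = Rational(-1799955, 8411)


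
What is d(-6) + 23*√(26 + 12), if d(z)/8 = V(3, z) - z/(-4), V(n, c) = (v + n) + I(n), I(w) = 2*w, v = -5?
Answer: 20 + 23*√38 ≈ 161.78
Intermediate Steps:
V(n, c) = -5 + 3*n (V(n, c) = (-5 + n) + 2*n = -5 + 3*n)
d(z) = 32 + 2*z (d(z) = 8*((-5 + 3*3) - z/(-4)) = 8*((-5 + 9) - z*(-1)/4) = 8*(4 - (-1)*z/4) = 8*(4 + z/4) = 32 + 2*z)
d(-6) + 23*√(26 + 12) = (32 + 2*(-6)) + 23*√(26 + 12) = (32 - 12) + 23*√38 = 20 + 23*√38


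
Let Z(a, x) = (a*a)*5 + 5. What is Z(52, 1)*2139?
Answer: 28929975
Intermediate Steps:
Z(a, x) = 5 + 5*a**2 (Z(a, x) = a**2*5 + 5 = 5*a**2 + 5 = 5 + 5*a**2)
Z(52, 1)*2139 = (5 + 5*52**2)*2139 = (5 + 5*2704)*2139 = (5 + 13520)*2139 = 13525*2139 = 28929975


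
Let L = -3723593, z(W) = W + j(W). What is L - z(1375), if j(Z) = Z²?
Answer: -5615593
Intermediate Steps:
z(W) = W + W²
L - z(1375) = -3723593 - 1375*(1 + 1375) = -3723593 - 1375*1376 = -3723593 - 1*1892000 = -3723593 - 1892000 = -5615593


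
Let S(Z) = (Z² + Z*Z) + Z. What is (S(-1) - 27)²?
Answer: 676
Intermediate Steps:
S(Z) = Z + 2*Z² (S(Z) = (Z² + Z²) + Z = 2*Z² + Z = Z + 2*Z²)
(S(-1) - 27)² = (-(1 + 2*(-1)) - 27)² = (-(1 - 2) - 27)² = (-1*(-1) - 27)² = (1 - 27)² = (-26)² = 676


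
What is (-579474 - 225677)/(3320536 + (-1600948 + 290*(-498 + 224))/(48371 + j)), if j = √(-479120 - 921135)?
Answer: 805151*(-√1400255 + 48371*I)/(8*(-20076995806*I + 415067*√1400255)) ≈ -0.24248 + 6.2024e-8*I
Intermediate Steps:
j = I*√1400255 (j = √(-1400255) = I*√1400255 ≈ 1183.3*I)
(-579474 - 225677)/(3320536 + (-1600948 + 290*(-498 + 224))/(48371 + j)) = (-579474 - 225677)/(3320536 + (-1600948 + 290*(-498 + 224))/(48371 + I*√1400255)) = -805151/(3320536 + (-1600948 + 290*(-274))/(48371 + I*√1400255)) = -805151/(3320536 + (-1600948 - 79460)/(48371 + I*√1400255)) = -805151/(3320536 - 1680408/(48371 + I*√1400255))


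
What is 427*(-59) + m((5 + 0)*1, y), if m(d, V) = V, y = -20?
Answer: -25213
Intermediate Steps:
427*(-59) + m((5 + 0)*1, y) = 427*(-59) - 20 = -25193 - 20 = -25213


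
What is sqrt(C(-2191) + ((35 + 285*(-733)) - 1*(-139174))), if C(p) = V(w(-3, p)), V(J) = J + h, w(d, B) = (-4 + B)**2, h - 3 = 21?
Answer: sqrt(4748353) ≈ 2179.1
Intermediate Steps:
h = 24 (h = 3 + 21 = 24)
V(J) = 24 + J (V(J) = J + 24 = 24 + J)
C(p) = 24 + (-4 + p)**2
sqrt(C(-2191) + ((35 + 285*(-733)) - 1*(-139174))) = sqrt((24 + (-4 - 2191)**2) + ((35 + 285*(-733)) - 1*(-139174))) = sqrt((24 + (-2195)**2) + ((35 - 208905) + 139174)) = sqrt((24 + 4818025) + (-208870 + 139174)) = sqrt(4818049 - 69696) = sqrt(4748353)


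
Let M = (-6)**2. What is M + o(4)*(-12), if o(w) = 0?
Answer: 36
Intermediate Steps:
M = 36
M + o(4)*(-12) = 36 + 0*(-12) = 36 + 0 = 36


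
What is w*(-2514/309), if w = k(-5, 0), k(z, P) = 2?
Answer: -1676/103 ≈ -16.272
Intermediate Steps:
w = 2
w*(-2514/309) = 2*(-2514/309) = 2*(-2514*1/309) = 2*(-838/103) = -1676/103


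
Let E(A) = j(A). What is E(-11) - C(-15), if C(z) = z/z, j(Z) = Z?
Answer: -12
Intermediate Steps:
C(z) = 1
E(A) = A
E(-11) - C(-15) = -11 - 1*1 = -11 - 1 = -12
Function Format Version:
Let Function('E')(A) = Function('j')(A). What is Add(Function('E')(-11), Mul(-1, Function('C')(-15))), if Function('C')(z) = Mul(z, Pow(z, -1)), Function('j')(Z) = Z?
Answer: -12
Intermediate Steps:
Function('C')(z) = 1
Function('E')(A) = A
Add(Function('E')(-11), Mul(-1, Function('C')(-15))) = Add(-11, Mul(-1, 1)) = Add(-11, -1) = -12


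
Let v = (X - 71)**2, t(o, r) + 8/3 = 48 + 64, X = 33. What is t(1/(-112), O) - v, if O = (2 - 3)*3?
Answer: -4004/3 ≈ -1334.7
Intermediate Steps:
O = -3 (O = -1*3 = -3)
t(o, r) = 328/3 (t(o, r) = -8/3 + (48 + 64) = -8/3 + 112 = 328/3)
v = 1444 (v = (33 - 71)**2 = (-38)**2 = 1444)
t(1/(-112), O) - v = 328/3 - 1*1444 = 328/3 - 1444 = -4004/3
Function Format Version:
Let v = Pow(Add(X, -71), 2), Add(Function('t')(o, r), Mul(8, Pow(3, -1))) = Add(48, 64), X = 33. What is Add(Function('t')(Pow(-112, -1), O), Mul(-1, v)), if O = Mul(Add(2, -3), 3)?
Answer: Rational(-4004, 3) ≈ -1334.7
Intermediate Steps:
O = -3 (O = Mul(-1, 3) = -3)
Function('t')(o, r) = Rational(328, 3) (Function('t')(o, r) = Add(Rational(-8, 3), Add(48, 64)) = Add(Rational(-8, 3), 112) = Rational(328, 3))
v = 1444 (v = Pow(Add(33, -71), 2) = Pow(-38, 2) = 1444)
Add(Function('t')(Pow(-112, -1), O), Mul(-1, v)) = Add(Rational(328, 3), Mul(-1, 1444)) = Add(Rational(328, 3), -1444) = Rational(-4004, 3)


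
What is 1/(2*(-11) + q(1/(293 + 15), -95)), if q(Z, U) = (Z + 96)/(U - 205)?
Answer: -92400/2062369 ≈ -0.044803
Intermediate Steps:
q(Z, U) = (96 + Z)/(-205 + U)
1/(2*(-11) + q(1/(293 + 15), -95)) = 1/(2*(-11) + (96 + 1/(293 + 15))/(-205 - 95)) = 1/(-22 + (96 + 1/308)/(-300)) = 1/(-22 - (96 + 1/308)/300) = 1/(-22 - 1/300*29569/308) = 1/(-22 - 29569/92400) = 1/(-2062369/92400) = -92400/2062369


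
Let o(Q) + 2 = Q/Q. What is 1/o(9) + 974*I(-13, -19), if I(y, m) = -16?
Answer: -15585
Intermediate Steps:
o(Q) = -1 (o(Q) = -2 + Q/Q = -2 + 1 = -1)
1/o(9) + 974*I(-13, -19) = 1/(-1) + 974*(-16) = -1 - 15584 = -15585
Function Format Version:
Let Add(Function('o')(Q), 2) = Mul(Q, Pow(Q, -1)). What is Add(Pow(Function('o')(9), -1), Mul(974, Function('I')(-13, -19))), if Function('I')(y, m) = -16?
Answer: -15585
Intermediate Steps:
Function('o')(Q) = -1 (Function('o')(Q) = Add(-2, Mul(Q, Pow(Q, -1))) = Add(-2, 1) = -1)
Add(Pow(Function('o')(9), -1), Mul(974, Function('I')(-13, -19))) = Add(Pow(-1, -1), Mul(974, -16)) = Add(-1, -15584) = -15585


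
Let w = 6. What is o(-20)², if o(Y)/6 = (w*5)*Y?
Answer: 12960000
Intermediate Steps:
o(Y) = 180*Y (o(Y) = 6*((6*5)*Y) = 6*(30*Y) = 180*Y)
o(-20)² = (180*(-20))² = (-3600)² = 12960000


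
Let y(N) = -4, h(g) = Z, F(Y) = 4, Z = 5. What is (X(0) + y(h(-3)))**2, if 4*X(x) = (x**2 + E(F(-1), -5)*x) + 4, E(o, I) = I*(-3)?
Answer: 9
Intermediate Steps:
h(g) = 5
E(o, I) = -3*I
X(x) = 1 + x**2/4 + 15*x/4 (X(x) = ((x**2 + (-3*(-5))*x) + 4)/4 = ((x**2 + 15*x) + 4)/4 = (4 + x**2 + 15*x)/4 = 1 + x**2/4 + 15*x/4)
(X(0) + y(h(-3)))**2 = ((1 + (1/4)*0**2 + (15/4)*0) - 4)**2 = ((1 + (1/4)*0 + 0) - 4)**2 = ((1 + 0 + 0) - 4)**2 = (1 - 4)**2 = (-3)**2 = 9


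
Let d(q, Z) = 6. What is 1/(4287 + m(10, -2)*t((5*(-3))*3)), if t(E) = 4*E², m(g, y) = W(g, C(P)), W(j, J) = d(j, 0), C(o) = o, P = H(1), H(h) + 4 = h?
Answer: 1/52887 ≈ 1.8908e-5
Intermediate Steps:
H(h) = -4 + h
P = -3 (P = -4 + 1 = -3)
W(j, J) = 6
m(g, y) = 6
1/(4287 + m(10, -2)*t((5*(-3))*3)) = 1/(4287 + 6*(4*((5*(-3))*3)²)) = 1/(4287 + 6*(4*(-15*3)²)) = 1/(4287 + 6*(4*(-45)²)) = 1/(4287 + 6*(4*2025)) = 1/(4287 + 6*8100) = 1/(4287 + 48600) = 1/52887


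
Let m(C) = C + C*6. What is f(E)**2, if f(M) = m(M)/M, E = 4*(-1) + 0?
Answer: 49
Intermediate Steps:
m(C) = 7*C (m(C) = C + 6*C = 7*C)
E = -4 (E = -4 + 0 = -4)
f(M) = 7 (f(M) = (7*M)/M = 7)
f(E)**2 = 7**2 = 49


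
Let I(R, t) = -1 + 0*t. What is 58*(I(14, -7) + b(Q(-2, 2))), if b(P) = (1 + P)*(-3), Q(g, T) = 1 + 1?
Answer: -580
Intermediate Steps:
I(R, t) = -1 (I(R, t) = -1 + 0 = -1)
Q(g, T) = 2
b(P) = -3 - 3*P
58*(I(14, -7) + b(Q(-2, 2))) = 58*(-1 + (-3 - 3*2)) = 58*(-1 + (-3 - 6)) = 58*(-1 - 9) = 58*(-10) = -580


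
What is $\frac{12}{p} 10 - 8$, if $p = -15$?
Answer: $-16$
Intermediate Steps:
$\frac{12}{p} 10 - 8 = \frac{12}{-15} \cdot 10 - 8 = 12 \left(- \frac{1}{15}\right) 10 - 8 = \left(- \frac{4}{5}\right) 10 - 8 = -8 - 8 = -16$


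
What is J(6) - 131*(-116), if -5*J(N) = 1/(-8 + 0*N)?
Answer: 607841/40 ≈ 15196.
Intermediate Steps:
J(N) = 1/40 (J(N) = -1/(5*(-8 + 0*N)) = -1/(5*(-8 + 0)) = -⅕/(-8) = -⅕*(-⅛) = 1/40)
J(6) - 131*(-116) = 1/40 - 131*(-116) = 1/40 + 15196 = 607841/40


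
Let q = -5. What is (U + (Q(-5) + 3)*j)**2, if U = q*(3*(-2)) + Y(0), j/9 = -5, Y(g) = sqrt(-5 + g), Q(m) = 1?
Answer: (-150 + I*sqrt(5))**2 ≈ 22495.0 - 670.82*I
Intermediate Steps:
j = -45 (j = 9*(-5) = -45)
U = 30 + I*sqrt(5) (U = -15*(-2) + sqrt(-5 + 0) = -5*(-6) + sqrt(-5) = 30 + I*sqrt(5) ≈ 30.0 + 2.2361*I)
(U + (Q(-5) + 3)*j)**2 = ((30 + I*sqrt(5)) + (1 + 3)*(-45))**2 = ((30 + I*sqrt(5)) + 4*(-45))**2 = ((30 + I*sqrt(5)) - 180)**2 = (-150 + I*sqrt(5))**2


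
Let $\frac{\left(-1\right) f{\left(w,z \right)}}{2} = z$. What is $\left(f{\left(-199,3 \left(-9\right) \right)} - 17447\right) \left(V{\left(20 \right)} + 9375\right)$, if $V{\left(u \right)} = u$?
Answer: $-163407235$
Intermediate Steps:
$f{\left(w,z \right)} = - 2 z$
$\left(f{\left(-199,3 \left(-9\right) \right)} - 17447\right) \left(V{\left(20 \right)} + 9375\right) = \left(- 2 \cdot 3 \left(-9\right) - 17447\right) \left(20 + 9375\right) = \left(\left(-2\right) \left(-27\right) - 17447\right) 9395 = \left(54 - 17447\right) 9395 = \left(-17393\right) 9395 = -163407235$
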